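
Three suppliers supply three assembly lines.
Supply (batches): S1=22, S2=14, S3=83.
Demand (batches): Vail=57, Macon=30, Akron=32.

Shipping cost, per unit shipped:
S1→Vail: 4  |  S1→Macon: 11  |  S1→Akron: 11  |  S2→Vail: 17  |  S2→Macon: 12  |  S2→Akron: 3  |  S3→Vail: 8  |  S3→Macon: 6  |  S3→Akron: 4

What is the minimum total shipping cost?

662

An optimal shipping plan:
  S1→Vail: 22 × 4 = 88
  S2→Akron: 14 × 3 = 42
  S3→Vail: 35 × 8 = 280
  S3→Macon: 30 × 6 = 180
  S3→Akron: 18 × 4 = 72
Total = 88 + 42 + 280 + 180 + 72 = 662.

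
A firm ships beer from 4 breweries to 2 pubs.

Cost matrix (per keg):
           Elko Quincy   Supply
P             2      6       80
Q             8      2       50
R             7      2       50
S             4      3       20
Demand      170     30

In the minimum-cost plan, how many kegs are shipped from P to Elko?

80

Optimal shipments:
  P→Elko: 80 × 2 = 160
  Q→Elko: 20 × 8 = 160
  Q→Quincy: 30 × 2 = 60
  R→Elko: 50 × 7 = 350
  S→Elko: 20 × 4 = 80
Total cost = 810.
So P→Elko carries 80 kegs.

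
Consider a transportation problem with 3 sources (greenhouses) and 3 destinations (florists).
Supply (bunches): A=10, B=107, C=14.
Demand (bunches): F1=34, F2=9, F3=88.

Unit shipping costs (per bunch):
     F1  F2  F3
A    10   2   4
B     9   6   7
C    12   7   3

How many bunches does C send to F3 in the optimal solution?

14

The minimum-cost plan:
  A->F2: 9 × 2 = 18
  A->F3: 1 × 4 = 4
  B->F1: 34 × 9 = 306
  B->F3: 73 × 7 = 511
  C->F3: 14 × 3 = 42
Total cost = 881.
So C→F3 carries 14 bunches.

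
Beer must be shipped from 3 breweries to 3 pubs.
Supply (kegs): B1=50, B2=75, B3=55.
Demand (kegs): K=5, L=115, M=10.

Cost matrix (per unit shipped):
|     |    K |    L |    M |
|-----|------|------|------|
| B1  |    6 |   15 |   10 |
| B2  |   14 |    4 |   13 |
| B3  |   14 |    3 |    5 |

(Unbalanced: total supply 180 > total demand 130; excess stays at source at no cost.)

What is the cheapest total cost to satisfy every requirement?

Optimal allocation:
  B1->K: 5 kegs
  B2->L: 70 kegs
  B3->L: 45 kegs
  B3->M: 10 kegs
Total cost = 495.

495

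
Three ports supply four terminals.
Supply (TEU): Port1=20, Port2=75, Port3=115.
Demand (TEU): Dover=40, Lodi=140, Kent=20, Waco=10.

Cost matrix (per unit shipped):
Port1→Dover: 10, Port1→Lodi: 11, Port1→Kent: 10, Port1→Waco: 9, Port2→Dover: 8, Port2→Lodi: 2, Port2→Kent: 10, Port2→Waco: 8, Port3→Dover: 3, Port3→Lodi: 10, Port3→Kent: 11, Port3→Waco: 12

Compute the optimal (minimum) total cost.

Optimal allocation:
  Port1–Kent: 10 × 10 = 100
  Port1–Waco: 10 × 9 = 90
  Port2–Lodi: 75 × 2 = 150
  Port3–Dover: 40 × 3 = 120
  Port3–Lodi: 65 × 10 = 650
  Port3–Kent: 10 × 11 = 110
Total = 100 + 90 + 150 + 120 + 650 + 110 = 1220.
(Supply check: Port1 ships 20; Port2 ships 75; Port3 ships 115.)

1220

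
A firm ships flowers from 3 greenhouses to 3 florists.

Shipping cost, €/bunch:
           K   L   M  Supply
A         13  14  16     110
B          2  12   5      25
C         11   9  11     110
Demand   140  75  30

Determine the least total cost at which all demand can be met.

2540

A cheapest plan:
  A->K: 110 × €13 = €1430
  B->K: 25 × €2 = €50
  C->K: 5 × €11 = €55
  C->L: 75 × €9 = €675
  C->M: 30 × €11 = €330
Total = 1430 + 50 + 55 + 675 + 330 = €2540.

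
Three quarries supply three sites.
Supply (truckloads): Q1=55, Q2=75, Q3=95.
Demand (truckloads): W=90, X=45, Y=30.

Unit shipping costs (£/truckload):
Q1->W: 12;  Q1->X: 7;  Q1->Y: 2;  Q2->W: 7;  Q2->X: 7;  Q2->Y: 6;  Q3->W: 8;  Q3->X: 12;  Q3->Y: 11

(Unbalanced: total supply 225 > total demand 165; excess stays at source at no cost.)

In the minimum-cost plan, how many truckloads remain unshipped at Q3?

60

An optimal plan:
  Q1 to X: 25 × £7 = £175
  Q1 to Y: 30 × £2 = £60
  Q2 to W: 55 × £7 = £385
  Q2 to X: 20 × £7 = £140
  Q3 to W: 35 × £8 = £280
Total cost = £1040.
Q3 ships 35 of its 95, leaving 60.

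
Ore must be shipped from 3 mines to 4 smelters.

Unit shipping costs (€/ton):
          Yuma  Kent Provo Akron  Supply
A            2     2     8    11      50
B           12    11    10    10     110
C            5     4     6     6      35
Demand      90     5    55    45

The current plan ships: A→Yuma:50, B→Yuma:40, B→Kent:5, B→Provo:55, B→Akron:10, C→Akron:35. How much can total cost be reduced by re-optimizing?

105

Current plan cost = 50·2 + 40·12 + 5·11 + 55·10 + 10·10 + 35·6 = €1495.
Optimal plan:
  A to Yuma: 50 × €2 = €100
  B to Yuma: 5 × €12 = €60
  B to Kent: 5 × €11 = €55
  B to Provo: 55 × €10 = €550
  B to Akron: 45 × €10 = €450
  C to Yuma: 35 × €5 = €175
Optimal cost = €1390.
Saving = 1495 − 1390 = €105.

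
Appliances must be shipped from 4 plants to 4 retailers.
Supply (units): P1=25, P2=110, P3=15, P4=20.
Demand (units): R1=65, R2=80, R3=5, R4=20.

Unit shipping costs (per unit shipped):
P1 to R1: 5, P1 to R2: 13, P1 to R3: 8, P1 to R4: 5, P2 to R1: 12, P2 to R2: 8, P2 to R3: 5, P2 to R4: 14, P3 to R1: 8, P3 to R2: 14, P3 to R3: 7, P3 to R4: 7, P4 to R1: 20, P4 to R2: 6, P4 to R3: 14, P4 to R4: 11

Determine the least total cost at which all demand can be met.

1395

Optimal allocation:
  P1->R1: 20 × 5 = 100
  P1->R4: 5 × 5 = 25
  P2->R1: 45 × 12 = 540
  P2->R2: 60 × 8 = 480
  P2->R3: 5 × 5 = 25
  P3->R4: 15 × 7 = 105
  P4->R2: 20 × 6 = 120
Total = 100 + 25 + 540 + 480 + 25 + 105 + 120 = 1395.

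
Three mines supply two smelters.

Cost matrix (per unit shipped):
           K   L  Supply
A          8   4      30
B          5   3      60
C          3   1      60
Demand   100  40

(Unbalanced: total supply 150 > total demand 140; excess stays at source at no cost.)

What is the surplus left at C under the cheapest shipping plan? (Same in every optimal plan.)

0

Minimum-cost shipments:
  A→L: 20 × 4 = 80
  B→K: 60 × 5 = 300
  C→K: 40 × 3 = 120
  C→L: 20 × 1 = 20
Total cost = 520.
C ships 60 of its 60, leaving 0.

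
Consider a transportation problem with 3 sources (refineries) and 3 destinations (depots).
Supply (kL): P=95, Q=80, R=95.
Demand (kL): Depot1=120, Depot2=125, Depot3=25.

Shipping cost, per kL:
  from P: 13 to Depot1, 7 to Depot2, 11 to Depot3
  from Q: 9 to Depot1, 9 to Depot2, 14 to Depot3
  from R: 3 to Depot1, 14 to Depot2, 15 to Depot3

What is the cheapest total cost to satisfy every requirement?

One minimum-cost allocation:
  P→Depot2: 70 × 7 = 490
  P→Depot3: 25 × 11 = 275
  Q→Depot1: 25 × 9 = 225
  Q→Depot2: 55 × 9 = 495
  R→Depot1: 95 × 3 = 285
Total = 490 + 275 + 225 + 495 + 285 = 1770.
(Supply check: P ships 95; Q ships 80; R ships 95.)

1770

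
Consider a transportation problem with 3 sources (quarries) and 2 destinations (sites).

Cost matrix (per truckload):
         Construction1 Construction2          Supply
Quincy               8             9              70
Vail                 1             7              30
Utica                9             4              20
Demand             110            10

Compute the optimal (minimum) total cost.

A cheapest plan:
  Quincy to Construction1: 70 × 8 = 560
  Vail to Construction1: 30 × 1 = 30
  Utica to Construction1: 10 × 9 = 90
  Utica to Construction2: 10 × 4 = 40
Total = 560 + 30 + 90 + 40 = 720.
(Supply check: Quincy ships 70; Vail ships 30; Utica ships 20.)

720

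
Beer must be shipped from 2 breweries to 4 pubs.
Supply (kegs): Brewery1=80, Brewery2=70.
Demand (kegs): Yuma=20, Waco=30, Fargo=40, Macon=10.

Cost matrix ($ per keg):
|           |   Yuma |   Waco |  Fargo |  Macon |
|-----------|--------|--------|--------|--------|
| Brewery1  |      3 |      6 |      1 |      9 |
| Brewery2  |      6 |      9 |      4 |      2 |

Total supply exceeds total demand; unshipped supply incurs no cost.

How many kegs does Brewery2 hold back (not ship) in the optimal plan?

Minimum-cost shipments:
  Brewery1 to Yuma: 20 × $3 = $60
  Brewery1 to Waco: 30 × $6 = $180
  Brewery1 to Fargo: 30 × $1 = $30
  Brewery2 to Fargo: 10 × $4 = $40
  Brewery2 to Macon: 10 × $2 = $20
Total cost = $330.
Brewery2 ships 20 of its 70, leaving 50.

50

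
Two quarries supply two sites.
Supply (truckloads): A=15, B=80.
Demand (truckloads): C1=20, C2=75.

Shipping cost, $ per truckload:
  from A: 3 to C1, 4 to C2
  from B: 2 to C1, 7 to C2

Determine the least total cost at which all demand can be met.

520

One minimum-cost allocation:
  A->C2: 15 truckloads
  B->C1: 20 truckloads
  B->C2: 60 truckloads
Total cost = $520.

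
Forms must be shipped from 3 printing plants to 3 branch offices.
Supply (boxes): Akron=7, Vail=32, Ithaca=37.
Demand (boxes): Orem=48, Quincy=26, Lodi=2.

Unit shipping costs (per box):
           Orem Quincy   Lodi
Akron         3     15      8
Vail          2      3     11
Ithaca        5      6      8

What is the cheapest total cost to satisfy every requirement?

Optimal allocation:
  Akron–Orem: 7 × 3 = 21
  Vail–Orem: 6 × 2 = 12
  Vail–Quincy: 26 × 3 = 78
  Ithaca–Orem: 35 × 5 = 175
  Ithaca–Lodi: 2 × 8 = 16
Total = 21 + 12 + 78 + 175 + 16 = 302.

302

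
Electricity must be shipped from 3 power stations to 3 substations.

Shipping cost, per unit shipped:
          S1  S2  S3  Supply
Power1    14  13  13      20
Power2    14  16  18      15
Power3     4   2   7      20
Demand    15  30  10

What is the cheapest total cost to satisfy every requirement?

An optimal shipping plan:
  Power1->S2: 10 MWh
  Power1->S3: 10 MWh
  Power2->S1: 15 MWh
  Power3->S2: 20 MWh
Total cost = 510.

510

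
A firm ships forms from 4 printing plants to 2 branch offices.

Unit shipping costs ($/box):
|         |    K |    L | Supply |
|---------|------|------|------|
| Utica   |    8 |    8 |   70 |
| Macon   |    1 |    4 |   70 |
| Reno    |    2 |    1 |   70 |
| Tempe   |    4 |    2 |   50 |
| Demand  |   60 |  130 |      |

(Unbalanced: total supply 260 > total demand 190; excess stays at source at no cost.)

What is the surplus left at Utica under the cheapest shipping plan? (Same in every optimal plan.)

An optimal plan:
  Macon->K: 60 × $1 = $60
  Macon->L: 10 × $4 = $40
  Reno->L: 70 × $1 = $70
  Tempe->L: 50 × $2 = $100
Total cost = $270.
Utica ships 0 of its 70, leaving 70.

70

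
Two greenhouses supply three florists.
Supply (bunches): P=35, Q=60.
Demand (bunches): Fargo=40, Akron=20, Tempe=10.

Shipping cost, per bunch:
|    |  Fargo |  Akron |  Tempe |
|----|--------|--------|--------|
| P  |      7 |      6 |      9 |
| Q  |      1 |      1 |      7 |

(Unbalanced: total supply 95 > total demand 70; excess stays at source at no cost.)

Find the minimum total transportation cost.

150

Optimal allocation:
  P to Tempe: 10 × 9 = 90
  Q to Fargo: 40 × 1 = 40
  Q to Akron: 20 × 1 = 20
Total = 90 + 40 + 20 = 150.
(Supply check: P ships 10; Q ships 60.)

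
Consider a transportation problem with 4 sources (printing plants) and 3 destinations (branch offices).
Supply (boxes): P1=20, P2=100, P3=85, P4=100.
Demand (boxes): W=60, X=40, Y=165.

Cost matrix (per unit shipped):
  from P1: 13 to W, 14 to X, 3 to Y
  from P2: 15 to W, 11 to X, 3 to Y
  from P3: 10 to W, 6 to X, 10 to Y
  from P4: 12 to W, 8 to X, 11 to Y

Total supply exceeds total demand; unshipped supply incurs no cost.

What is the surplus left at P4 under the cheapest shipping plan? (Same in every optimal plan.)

An optimal plan:
  P1→Y: 20 × 3 = 60
  P2→Y: 100 × 3 = 300
  P3→W: 60 × 10 = 600
  P3→X: 25 × 6 = 150
  P4→X: 15 × 8 = 120
  P4→Y: 45 × 11 = 495
Total cost = 1725.
P4 ships 60 of its 100, leaving 40.

40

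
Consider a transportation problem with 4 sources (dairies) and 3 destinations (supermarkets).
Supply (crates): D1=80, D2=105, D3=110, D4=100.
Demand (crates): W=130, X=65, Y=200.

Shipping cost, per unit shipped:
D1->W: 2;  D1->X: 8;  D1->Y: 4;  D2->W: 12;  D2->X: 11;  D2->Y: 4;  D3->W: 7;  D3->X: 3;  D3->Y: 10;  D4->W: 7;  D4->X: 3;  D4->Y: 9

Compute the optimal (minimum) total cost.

A cheapest plan:
  D1->W: 20 × 2 = 40
  D1->Y: 60 × 4 = 240
  D2->Y: 105 × 4 = 420
  D3->W: 110 × 7 = 770
  D4->X: 65 × 3 = 195
  D4->Y: 35 × 9 = 315
Total = 40 + 240 + 420 + 770 + 195 + 315 = 1980.

1980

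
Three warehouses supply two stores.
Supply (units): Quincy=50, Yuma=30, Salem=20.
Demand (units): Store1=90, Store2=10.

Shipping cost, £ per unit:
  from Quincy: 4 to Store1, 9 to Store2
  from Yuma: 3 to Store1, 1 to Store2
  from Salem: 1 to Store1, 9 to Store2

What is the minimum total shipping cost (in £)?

A cheapest plan:
  Quincy→Store1: 50 × £4 = £200
  Yuma→Store1: 20 × £3 = £60
  Yuma→Store2: 10 × £1 = £10
  Salem→Store1: 20 × £1 = £20
Total = 200 + 60 + 10 + 20 = £290.

290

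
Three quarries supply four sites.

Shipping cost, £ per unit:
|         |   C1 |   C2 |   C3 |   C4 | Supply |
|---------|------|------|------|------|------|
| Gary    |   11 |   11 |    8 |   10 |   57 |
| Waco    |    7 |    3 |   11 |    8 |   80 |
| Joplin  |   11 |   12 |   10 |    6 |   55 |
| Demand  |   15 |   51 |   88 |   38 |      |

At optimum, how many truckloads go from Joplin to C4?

38

The minimum-cost plan:
  Gary to C3: 57 × £8 = £456
  Waco to C1: 15 × £7 = £105
  Waco to C2: 51 × £3 = £153
  Waco to C3: 14 × £11 = £154
  Joplin to C3: 17 × £10 = £170
  Joplin to C4: 38 × £6 = £228
Total cost = £1266.
So Joplin→C4 carries 38 truckloads.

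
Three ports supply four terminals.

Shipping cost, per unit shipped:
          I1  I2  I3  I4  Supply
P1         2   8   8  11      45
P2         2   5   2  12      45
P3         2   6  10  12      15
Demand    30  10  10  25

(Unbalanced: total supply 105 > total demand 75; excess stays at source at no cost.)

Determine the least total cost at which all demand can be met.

An optimal shipping plan:
  P1–I4: 25 × 11 = 275
  P2–I1: 25 × 2 = 50
  P2–I2: 10 × 5 = 50
  P2–I3: 10 × 2 = 20
  P3–I1: 5 × 2 = 10
Total = 275 + 50 + 50 + 20 + 10 = 405.
(Supply check: P1 ships 25; P2 ships 45; P3 ships 5.)

405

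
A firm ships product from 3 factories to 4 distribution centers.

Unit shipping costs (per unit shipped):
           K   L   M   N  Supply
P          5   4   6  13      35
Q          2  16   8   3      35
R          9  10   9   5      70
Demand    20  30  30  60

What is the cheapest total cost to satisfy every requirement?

685

An optimal shipping plan:
  P->L: 30 × 4 = 120
  P->M: 5 × 6 = 30
  Q->K: 20 × 2 = 40
  Q->N: 15 × 3 = 45
  R->M: 25 × 9 = 225
  R->N: 45 × 5 = 225
Total = 120 + 30 + 40 + 45 + 225 + 225 = 685.
(Supply check: P ships 35; Q ships 35; R ships 70.)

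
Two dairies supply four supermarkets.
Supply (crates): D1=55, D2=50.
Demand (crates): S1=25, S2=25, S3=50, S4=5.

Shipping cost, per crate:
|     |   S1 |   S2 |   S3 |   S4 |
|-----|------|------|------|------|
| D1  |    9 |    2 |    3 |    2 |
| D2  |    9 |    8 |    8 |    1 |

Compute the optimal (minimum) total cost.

530

Optimal allocation:
  D1 to S2: 25 × 2 = 50
  D1 to S3: 30 × 3 = 90
  D2 to S1: 25 × 9 = 225
  D2 to S3: 20 × 8 = 160
  D2 to S4: 5 × 1 = 5
Total = 50 + 90 + 225 + 160 + 5 = 530.
(Supply check: D1 ships 55; D2 ships 50.)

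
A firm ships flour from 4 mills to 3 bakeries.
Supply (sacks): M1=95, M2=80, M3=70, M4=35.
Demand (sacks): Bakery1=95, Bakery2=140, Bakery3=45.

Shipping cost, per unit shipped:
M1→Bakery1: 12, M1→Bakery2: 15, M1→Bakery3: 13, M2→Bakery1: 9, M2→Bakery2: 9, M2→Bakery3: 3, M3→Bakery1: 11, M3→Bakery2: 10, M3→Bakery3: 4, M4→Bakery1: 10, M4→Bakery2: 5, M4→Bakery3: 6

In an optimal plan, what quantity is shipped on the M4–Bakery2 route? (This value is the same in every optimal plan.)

35

The minimum-cost plan:
  M1–Bakery1: 95 × 12 = 1140
  M2–Bakery2: 80 × 9 = 720
  M3–Bakery2: 25 × 10 = 250
  M3–Bakery3: 45 × 4 = 180
  M4–Bakery2: 35 × 5 = 175
Total cost = 2465.
So M4→Bakery2 carries 35 sacks.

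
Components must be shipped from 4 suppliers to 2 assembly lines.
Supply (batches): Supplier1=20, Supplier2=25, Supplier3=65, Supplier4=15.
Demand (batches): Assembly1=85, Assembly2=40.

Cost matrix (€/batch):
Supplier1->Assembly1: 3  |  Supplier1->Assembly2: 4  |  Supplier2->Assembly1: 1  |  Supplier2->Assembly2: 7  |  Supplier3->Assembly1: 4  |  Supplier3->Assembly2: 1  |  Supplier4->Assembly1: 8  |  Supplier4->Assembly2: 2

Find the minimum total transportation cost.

An optimal shipping plan:
  Supplier1->Assembly1: 20 × €3 = €60
  Supplier2->Assembly1: 25 × €1 = €25
  Supplier3->Assembly1: 40 × €4 = €160
  Supplier3->Assembly2: 25 × €1 = €25
  Supplier4->Assembly2: 15 × €2 = €30
Total = 60 + 25 + 160 + 25 + 30 = €300.

300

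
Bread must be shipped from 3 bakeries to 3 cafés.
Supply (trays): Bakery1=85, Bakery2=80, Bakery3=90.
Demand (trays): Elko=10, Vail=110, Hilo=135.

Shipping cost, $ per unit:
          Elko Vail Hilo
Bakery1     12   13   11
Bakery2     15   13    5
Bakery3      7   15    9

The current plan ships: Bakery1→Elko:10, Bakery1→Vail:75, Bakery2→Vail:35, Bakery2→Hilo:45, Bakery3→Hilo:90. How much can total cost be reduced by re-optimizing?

140

Current plan cost = 10·12 + 75·13 + 35·13 + 45·5 + 90·9 = $2585.
Optimal plan:
  Bakery1->Vail: 85 × $13 = $1105
  Bakery2->Hilo: 80 × $5 = $400
  Bakery3->Elko: 10 × $7 = $70
  Bakery3->Vail: 25 × $15 = $375
  Bakery3->Hilo: 55 × $9 = $495
Optimal cost = $2445.
Saving = 2585 − 2445 = $140.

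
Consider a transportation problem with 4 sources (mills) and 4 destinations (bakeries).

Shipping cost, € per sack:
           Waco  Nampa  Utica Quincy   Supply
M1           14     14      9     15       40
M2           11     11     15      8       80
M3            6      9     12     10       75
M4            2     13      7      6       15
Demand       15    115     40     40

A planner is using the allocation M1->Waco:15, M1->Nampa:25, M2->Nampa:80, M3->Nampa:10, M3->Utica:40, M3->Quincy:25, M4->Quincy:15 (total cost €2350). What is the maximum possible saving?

525

Current plan cost = 15·14 + 25·14 + 80·11 + 10·9 + 40·12 + 25·10 + 15·6 = €2350.
Optimal plan:
  M1->Utica: 40 × €9 = €360
  M2->Nampa: 40 × €11 = €440
  M2->Quincy: 40 × €8 = €320
  M3->Nampa: 75 × €9 = €675
  M4->Waco: 15 × €2 = €30
Optimal cost = €1825.
Saving = 2350 − 1825 = €525.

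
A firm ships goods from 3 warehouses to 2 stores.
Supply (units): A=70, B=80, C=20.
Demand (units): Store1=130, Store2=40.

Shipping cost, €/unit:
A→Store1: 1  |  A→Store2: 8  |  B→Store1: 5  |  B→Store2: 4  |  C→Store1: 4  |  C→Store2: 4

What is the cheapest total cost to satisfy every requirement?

510

A cheapest plan:
  A–Store1: 70 × €1 = €70
  B–Store1: 40 × €5 = €200
  B–Store2: 40 × €4 = €160
  C–Store1: 20 × €4 = €80
Total = 70 + 200 + 160 + 80 = €510.
(Supply check: A ships 70; B ships 80; C ships 20.)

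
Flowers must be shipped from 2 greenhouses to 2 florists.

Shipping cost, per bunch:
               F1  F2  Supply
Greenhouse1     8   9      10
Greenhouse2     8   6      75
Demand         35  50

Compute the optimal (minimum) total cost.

580

A cheapest plan:
  Greenhouse1->F1: 10 × 8 = 80
  Greenhouse2->F1: 25 × 8 = 200
  Greenhouse2->F2: 50 × 6 = 300
Total = 80 + 200 + 300 = 580.
(Supply check: Greenhouse1 ships 10; Greenhouse2 ships 75.)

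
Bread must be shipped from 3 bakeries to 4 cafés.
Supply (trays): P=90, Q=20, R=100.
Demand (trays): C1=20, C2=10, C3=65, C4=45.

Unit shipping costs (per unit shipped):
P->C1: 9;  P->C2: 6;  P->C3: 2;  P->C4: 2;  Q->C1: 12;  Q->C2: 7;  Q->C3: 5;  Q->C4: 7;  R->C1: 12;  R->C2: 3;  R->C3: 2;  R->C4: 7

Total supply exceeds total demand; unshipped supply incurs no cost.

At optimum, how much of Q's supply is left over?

Minimum-cost shipments:
  P->C1: 20 × 9 = 180
  P->C3: 25 × 2 = 50
  P->C4: 45 × 2 = 90
  R->C2: 10 × 3 = 30
  R->C3: 40 × 2 = 80
Total cost = 430.
Q ships 0 of its 20, leaving 20.

20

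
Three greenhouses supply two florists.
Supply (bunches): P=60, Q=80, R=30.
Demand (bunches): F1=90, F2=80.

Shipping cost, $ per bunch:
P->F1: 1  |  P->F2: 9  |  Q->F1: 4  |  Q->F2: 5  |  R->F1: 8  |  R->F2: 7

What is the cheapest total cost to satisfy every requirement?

640

One minimum-cost allocation:
  P->F1: 60 × $1 = $60
  Q->F1: 30 × $4 = $120
  Q->F2: 50 × $5 = $250
  R->F2: 30 × $7 = $210
Total = 60 + 120 + 250 + 210 = $640.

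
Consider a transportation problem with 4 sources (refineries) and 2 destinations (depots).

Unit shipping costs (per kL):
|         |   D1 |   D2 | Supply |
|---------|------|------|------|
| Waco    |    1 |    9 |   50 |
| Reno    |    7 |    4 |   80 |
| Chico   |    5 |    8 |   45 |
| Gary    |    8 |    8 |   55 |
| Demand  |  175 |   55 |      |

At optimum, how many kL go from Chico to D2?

0

The minimum-cost plan:
  Waco to D1: 50 kL
  Reno to D1: 25 kL
  Reno to D2: 55 kL
  Chico to D1: 45 kL
  Gary to D1: 55 kL
Total cost = 1110.
The route Chico→D2 is not used.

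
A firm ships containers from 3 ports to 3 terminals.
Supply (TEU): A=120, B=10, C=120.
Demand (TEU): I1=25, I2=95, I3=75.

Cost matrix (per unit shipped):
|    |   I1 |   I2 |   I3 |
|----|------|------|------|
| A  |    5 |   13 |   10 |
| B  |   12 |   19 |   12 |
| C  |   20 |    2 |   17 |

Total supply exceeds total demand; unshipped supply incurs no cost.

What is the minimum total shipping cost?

1065

A cheapest plan:
  A→I1: 25 × 5 = 125
  A→I3: 75 × 10 = 750
  C→I2: 95 × 2 = 190
Total = 125 + 750 + 190 = 1065.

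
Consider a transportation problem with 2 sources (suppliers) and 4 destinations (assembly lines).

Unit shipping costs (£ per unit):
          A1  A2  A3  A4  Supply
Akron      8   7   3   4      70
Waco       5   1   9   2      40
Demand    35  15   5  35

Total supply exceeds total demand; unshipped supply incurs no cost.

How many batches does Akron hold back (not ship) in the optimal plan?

20

Minimum-cost shipments:
  Akron to A1: 10 × £8 = £80
  Akron to A3: 5 × £3 = £15
  Akron to A4: 35 × £4 = £140
  Waco to A1: 25 × £5 = £125
  Waco to A2: 15 × £1 = £15
Total cost = £375.
Akron ships 50 of its 70, leaving 20.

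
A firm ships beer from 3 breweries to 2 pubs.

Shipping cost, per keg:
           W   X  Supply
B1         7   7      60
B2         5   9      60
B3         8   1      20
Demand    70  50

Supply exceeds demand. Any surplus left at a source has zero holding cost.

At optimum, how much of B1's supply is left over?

20

An optimal plan:
  B1–W: 10 × 7 = 70
  B1–X: 30 × 7 = 210
  B2–W: 60 × 5 = 300
  B3–X: 20 × 1 = 20
Total cost = 600.
B1 ships 40 of its 60, leaving 20.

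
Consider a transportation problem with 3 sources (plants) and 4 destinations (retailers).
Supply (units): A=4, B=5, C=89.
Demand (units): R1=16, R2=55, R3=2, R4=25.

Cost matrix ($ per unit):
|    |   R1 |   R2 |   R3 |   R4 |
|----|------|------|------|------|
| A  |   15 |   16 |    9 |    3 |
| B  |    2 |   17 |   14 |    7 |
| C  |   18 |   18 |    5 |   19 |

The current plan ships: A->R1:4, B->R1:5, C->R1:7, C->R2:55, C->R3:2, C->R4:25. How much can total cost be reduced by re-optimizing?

52

Current plan cost = 4·15 + 5·2 + 7·18 + 55·18 + 2·5 + 25·19 = $1671.
Optimal plan:
  A→R4: 4 × $3 = $12
  B→R1: 5 × $2 = $10
  C→R1: 11 × $18 = $198
  C→R2: 55 × $18 = $990
  C→R3: 2 × $5 = $10
  C→R4: 21 × $19 = $399
Optimal cost = $1619.
Saving = 1671 − 1619 = $52.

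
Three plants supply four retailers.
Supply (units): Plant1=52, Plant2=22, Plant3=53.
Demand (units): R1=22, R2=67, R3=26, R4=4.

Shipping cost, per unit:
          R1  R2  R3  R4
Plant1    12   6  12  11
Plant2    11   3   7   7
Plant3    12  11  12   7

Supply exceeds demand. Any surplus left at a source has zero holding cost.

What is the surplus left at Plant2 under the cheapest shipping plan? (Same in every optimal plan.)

0

Minimum-cost shipments:
  Plant1→R2: 52 × 6 = 312
  Plant2→R2: 15 × 3 = 45
  Plant2→R3: 7 × 7 = 49
  Plant3→R1: 22 × 12 = 264
  Plant3→R3: 19 × 12 = 228
  Plant3→R4: 4 × 7 = 28
Total cost = 926.
Plant2 ships 22 of its 22, leaving 0.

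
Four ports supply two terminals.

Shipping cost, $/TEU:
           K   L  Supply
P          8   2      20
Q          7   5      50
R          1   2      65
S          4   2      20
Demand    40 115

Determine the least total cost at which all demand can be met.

Optimal allocation:
  P to L: 20 × $2 = $40
  Q to L: 50 × $5 = $250
  R to K: 40 × $1 = $40
  R to L: 25 × $2 = $50
  S to L: 20 × $2 = $40
Total = 40 + 250 + 40 + 50 + 40 = $420.

420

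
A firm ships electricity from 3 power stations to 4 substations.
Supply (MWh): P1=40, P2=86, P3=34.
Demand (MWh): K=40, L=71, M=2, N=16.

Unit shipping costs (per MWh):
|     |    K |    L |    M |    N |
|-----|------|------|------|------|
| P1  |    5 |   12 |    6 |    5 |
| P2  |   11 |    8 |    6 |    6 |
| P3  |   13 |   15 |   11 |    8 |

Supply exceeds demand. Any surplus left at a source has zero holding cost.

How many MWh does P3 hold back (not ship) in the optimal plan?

Minimum-cost shipments:
  P1–K: 40 × 5 = 200
  P2–L: 71 × 8 = 568
  P2–M: 2 × 6 = 12
  P2–N: 13 × 6 = 78
  P3–N: 3 × 8 = 24
Total cost = 882.
P3 ships 3 of its 34, leaving 31.

31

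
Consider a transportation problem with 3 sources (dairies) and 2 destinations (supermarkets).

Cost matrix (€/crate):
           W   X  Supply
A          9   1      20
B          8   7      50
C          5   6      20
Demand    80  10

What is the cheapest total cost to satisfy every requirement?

A cheapest plan:
  A->W: 10 × €9 = €90
  A->X: 10 × €1 = €10
  B->W: 50 × €8 = €400
  C->W: 20 × €5 = €100
Total = 90 + 10 + 400 + 100 = €600.

600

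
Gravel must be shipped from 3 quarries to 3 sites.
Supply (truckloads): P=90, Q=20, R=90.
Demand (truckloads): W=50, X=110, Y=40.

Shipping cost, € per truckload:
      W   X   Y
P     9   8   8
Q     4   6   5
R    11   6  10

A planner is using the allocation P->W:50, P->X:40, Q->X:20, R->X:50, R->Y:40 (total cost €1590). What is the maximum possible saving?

220

Current plan cost = 50·9 + 40·8 + 20·6 + 50·6 + 40·10 = €1590.
Optimal plan:
  P to W: 30 × €9 = €270
  P to X: 20 × €8 = €160
  P to Y: 40 × €8 = €320
  Q to W: 20 × €4 = €80
  R to X: 90 × €6 = €540
Optimal cost = €1370.
Saving = 1590 − 1370 = €220.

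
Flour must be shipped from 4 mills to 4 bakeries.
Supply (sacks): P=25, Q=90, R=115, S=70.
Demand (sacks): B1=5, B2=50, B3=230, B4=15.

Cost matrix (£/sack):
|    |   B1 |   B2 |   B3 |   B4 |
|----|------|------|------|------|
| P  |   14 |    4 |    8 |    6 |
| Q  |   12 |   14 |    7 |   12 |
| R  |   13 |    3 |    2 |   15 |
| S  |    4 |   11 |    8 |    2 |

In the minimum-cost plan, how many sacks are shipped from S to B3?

50

Solving gives:
  P–B2: 25 sacks
  Q–B3: 90 sacks
  R–B2: 25 sacks
  R–B3: 90 sacks
  S–B1: 5 sacks
  S–B3: 50 sacks
  S–B4: 15 sacks
Total cost = £1435.
So S→B3 carries 50 sacks.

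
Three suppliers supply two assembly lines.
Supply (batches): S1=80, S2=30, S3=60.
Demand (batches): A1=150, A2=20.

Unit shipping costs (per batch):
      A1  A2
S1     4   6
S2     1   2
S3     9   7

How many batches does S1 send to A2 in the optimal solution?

Optimal shipments:
  S1 to A1: 80 × 4 = 320
  S2 to A1: 30 × 1 = 30
  S3 to A1: 40 × 9 = 360
  S3 to A2: 20 × 7 = 140
Total cost = 850.
The route S1→A2 is not used.

0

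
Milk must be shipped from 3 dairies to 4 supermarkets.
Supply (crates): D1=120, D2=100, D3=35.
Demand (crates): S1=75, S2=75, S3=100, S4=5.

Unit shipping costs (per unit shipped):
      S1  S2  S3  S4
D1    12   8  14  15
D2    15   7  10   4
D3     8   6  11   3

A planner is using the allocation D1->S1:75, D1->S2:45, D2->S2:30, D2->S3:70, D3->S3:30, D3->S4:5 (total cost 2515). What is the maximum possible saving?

120

Current plan cost = 75·12 + 45·8 + 30·7 + 70·10 + 30·11 + 5·3 = 2515.
Optimal plan:
  D1->S1: 45 × 12 = 540
  D1->S2: 75 × 8 = 600
  D2->S3: 100 × 10 = 1000
  D3->S1: 30 × 8 = 240
  D3->S4: 5 × 3 = 15
Optimal cost = 2395.
Saving = 2515 − 2395 = 120.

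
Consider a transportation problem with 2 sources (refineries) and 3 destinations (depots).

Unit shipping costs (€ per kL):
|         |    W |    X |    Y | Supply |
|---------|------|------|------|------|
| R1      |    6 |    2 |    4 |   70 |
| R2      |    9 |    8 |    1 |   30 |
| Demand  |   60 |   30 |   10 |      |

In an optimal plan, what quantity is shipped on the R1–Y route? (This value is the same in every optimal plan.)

0

Optimal shipments:
  R1 to W: 40 × €6 = €240
  R1 to X: 30 × €2 = €60
  R2 to W: 20 × €9 = €180
  R2 to Y: 10 × €1 = €10
Total cost = €490.
The route R1→Y is not used.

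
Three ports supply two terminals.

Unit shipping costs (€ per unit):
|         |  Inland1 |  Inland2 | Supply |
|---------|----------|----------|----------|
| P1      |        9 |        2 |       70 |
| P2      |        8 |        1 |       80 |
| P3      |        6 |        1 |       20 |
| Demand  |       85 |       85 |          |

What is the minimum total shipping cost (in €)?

One minimum-cost allocation:
  P1->Inland1: 65 TEU
  P1->Inland2: 5 TEU
  P2->Inland2: 80 TEU
  P3->Inland1: 20 TEU
Total cost = €795.

795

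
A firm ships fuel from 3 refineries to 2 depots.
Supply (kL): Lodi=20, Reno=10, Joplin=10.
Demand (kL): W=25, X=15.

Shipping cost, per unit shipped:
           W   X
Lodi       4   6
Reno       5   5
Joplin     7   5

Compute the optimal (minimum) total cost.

Optimal allocation:
  Lodi to W: 20 × 4 = 80
  Reno to W: 5 × 5 = 25
  Reno to X: 5 × 5 = 25
  Joplin to X: 10 × 5 = 50
Total = 80 + 25 + 25 + 50 = 180.

180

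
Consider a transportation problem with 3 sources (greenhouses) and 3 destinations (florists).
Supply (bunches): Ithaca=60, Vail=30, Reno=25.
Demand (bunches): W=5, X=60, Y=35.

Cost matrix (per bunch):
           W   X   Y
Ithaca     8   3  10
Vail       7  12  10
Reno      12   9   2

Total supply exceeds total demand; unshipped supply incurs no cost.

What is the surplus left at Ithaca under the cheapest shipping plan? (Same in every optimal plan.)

0

Minimum-cost shipments:
  Ithaca→X: 60 × 3 = 180
  Vail→W: 5 × 7 = 35
  Vail→Y: 10 × 10 = 100
  Reno→Y: 25 × 2 = 50
Total cost = 365.
Ithaca ships 60 of its 60, leaving 0.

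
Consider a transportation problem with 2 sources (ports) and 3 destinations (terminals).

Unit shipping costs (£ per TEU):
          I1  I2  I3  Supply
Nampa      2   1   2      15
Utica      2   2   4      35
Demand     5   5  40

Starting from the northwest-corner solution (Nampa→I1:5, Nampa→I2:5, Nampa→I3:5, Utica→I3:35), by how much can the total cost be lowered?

Current plan cost = 5·2 + 5·1 + 5·2 + 35·4 = £165.
Optimal plan:
  Nampa–I3: 15 × £2 = £30
  Utica–I1: 5 × £2 = £10
  Utica–I2: 5 × £2 = £10
  Utica–I3: 25 × £4 = £100
Optimal cost = £150.
Saving = 165 − 150 = £15.

15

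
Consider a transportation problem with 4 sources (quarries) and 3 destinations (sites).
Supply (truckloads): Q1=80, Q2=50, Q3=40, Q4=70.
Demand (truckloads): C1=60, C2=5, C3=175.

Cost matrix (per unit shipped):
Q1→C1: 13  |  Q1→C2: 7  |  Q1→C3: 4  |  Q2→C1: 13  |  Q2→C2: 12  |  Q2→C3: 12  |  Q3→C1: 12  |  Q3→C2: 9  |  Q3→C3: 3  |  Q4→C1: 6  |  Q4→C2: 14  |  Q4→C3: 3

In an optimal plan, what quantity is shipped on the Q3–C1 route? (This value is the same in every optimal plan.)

0

Optimal shipments:
  Q1 to C3: 80 × 4 = 320
  Q2 to C1: 45 × 13 = 585
  Q2 to C2: 5 × 12 = 60
  Q3 to C3: 40 × 3 = 120
  Q4 to C1: 15 × 6 = 90
  Q4 to C3: 55 × 3 = 165
Total cost = 1340.
The route Q3→C1 is not used.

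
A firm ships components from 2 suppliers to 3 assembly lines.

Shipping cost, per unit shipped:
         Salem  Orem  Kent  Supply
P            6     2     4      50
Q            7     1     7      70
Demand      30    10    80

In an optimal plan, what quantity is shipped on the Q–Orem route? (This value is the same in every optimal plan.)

Solving gives:
  P→Kent: 50 × 4 = 200
  Q→Salem: 30 × 7 = 210
  Q→Orem: 10 × 1 = 10
  Q→Kent: 30 × 7 = 210
Total cost = 630.
So Q→Orem carries 10 batches.

10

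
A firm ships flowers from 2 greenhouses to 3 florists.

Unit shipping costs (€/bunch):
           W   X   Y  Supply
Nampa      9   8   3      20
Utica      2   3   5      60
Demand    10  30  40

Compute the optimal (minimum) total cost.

270

A cheapest plan:
  Nampa→Y: 20 × €3 = €60
  Utica→W: 10 × €2 = €20
  Utica→X: 30 × €3 = €90
  Utica→Y: 20 × €5 = €100
Total = 60 + 20 + 90 + 100 = €270.
(Supply check: Nampa ships 20; Utica ships 60.)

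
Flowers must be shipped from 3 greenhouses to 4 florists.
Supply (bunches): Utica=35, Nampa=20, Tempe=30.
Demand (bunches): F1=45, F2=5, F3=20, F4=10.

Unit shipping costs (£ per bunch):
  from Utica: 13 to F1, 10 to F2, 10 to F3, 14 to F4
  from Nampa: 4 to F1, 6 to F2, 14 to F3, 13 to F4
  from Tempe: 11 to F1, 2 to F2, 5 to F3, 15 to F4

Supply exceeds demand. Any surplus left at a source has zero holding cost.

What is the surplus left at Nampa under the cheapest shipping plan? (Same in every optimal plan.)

Minimum-cost shipments:
  Utica→F1: 20 × £13 = £260
  Utica→F4: 10 × £14 = £140
  Nampa→F1: 20 × £4 = £80
  Tempe→F1: 5 × £11 = £55
  Tempe→F2: 5 × £2 = £10
  Tempe→F3: 20 × £5 = £100
Total cost = £645.
Nampa ships 20 of its 20, leaving 0.

0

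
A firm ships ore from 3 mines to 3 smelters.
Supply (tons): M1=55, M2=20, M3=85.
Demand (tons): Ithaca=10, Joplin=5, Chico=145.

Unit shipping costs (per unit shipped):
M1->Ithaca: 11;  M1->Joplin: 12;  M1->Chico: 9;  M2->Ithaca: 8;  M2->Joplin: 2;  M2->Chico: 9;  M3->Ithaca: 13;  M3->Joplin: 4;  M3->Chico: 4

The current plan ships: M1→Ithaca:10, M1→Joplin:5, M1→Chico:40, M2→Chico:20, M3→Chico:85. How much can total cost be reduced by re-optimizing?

80

Current plan cost = 10·11 + 5·12 + 40·9 + 20·9 + 85·4 = 1050.
Optimal plan:
  M1 to Chico: 55 tons
  M2 to Ithaca: 10 tons
  M2 to Joplin: 5 tons
  M2 to Chico: 5 tons
  M3 to Chico: 85 tons
Optimal cost = 970.
Saving = 1050 − 970 = 80.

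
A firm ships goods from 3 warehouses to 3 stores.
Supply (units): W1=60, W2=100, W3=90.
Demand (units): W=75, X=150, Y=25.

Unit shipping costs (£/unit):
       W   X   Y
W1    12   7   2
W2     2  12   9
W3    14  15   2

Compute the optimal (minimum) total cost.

1895

Optimal allocation:
  W1->X: 60 × £7 = £420
  W2->W: 75 × £2 = £150
  W2->X: 25 × £12 = £300
  W3->X: 65 × £15 = £975
  W3->Y: 25 × £2 = £50
Total = 420 + 150 + 300 + 975 + 50 = £1895.
(Supply check: W1 ships 60; W2 ships 100; W3 ships 90.)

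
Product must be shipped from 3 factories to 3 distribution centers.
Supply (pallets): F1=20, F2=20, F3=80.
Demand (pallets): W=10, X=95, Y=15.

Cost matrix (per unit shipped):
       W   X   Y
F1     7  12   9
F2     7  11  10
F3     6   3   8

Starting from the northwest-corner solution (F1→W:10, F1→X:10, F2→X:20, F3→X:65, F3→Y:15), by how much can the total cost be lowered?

115

Current plan cost = 10·7 + 10·12 + 20·11 + 65·3 + 15·8 = 725.
Optimal plan:
  F1 to W: 5 pallets
  F1 to Y: 15 pallets
  F2 to W: 5 pallets
  F2 to X: 15 pallets
  F3 to X: 80 pallets
Optimal cost = 610.
Saving = 725 − 610 = 115.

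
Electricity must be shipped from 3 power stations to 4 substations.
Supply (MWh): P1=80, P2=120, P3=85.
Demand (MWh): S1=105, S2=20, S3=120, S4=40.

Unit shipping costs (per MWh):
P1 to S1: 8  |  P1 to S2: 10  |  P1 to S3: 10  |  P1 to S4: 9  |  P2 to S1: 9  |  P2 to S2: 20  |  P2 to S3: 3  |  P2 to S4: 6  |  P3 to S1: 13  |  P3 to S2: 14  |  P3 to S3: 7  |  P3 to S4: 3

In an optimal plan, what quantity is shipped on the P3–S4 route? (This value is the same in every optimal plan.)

Optimal shipments:
  P1→S1: 80 × 8 = 640
  P2→S1: 25 × 9 = 225
  P2→S3: 95 × 3 = 285
  P3→S2: 20 × 14 = 280
  P3→S3: 25 × 7 = 175
  P3→S4: 40 × 3 = 120
Total cost = 1725.
So P3→S4 carries 40 MWh.

40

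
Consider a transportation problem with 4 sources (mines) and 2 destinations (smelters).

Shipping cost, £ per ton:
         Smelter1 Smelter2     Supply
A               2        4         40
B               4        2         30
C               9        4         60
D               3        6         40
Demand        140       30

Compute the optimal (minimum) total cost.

710

One minimum-cost allocation:
  A–Smelter1: 40 × £2 = £80
  B–Smelter1: 30 × £4 = £120
  C–Smelter1: 30 × £9 = £270
  C–Smelter2: 30 × £4 = £120
  D–Smelter1: 40 × £3 = £120
Total = 80 + 120 + 270 + 120 + 120 = £710.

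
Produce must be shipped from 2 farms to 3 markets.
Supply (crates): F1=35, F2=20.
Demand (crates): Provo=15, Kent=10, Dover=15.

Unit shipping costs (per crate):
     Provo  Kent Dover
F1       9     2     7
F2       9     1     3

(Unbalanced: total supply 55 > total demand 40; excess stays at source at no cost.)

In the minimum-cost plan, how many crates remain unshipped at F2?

An optimal plan:
  F1→Provo: 15 × 9 = 135
  F1→Kent: 5 × 2 = 10
  F2→Kent: 5 × 1 = 5
  F2→Dover: 15 × 3 = 45
Total cost = 195.
F2 ships 20 of its 20, leaving 0.

0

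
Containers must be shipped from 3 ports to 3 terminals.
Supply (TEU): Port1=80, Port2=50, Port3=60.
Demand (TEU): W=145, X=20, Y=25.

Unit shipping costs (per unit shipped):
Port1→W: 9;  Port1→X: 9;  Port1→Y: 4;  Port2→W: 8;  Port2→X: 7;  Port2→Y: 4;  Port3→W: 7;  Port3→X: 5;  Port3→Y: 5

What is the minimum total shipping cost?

An optimal shipping plan:
  Port1→W: 55 × 9 = 495
  Port1→Y: 25 × 4 = 100
  Port2→W: 50 × 8 = 400
  Port3→W: 40 × 7 = 280
  Port3→X: 20 × 5 = 100
Total = 495 + 100 + 400 + 280 + 100 = 1375.
(Supply check: Port1 ships 80; Port2 ships 50; Port3 ships 60.)

1375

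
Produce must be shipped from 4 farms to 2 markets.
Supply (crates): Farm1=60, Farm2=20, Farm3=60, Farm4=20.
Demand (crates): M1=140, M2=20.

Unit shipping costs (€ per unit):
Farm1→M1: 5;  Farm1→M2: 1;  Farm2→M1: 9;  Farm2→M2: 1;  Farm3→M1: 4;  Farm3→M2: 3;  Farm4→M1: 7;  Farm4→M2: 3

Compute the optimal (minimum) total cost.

700

A cheapest plan:
  Farm1 to M1: 60 × €5 = €300
  Farm2 to M2: 20 × €1 = €20
  Farm3 to M1: 60 × €4 = €240
  Farm4 to M1: 20 × €7 = €140
Total = 300 + 20 + 240 + 140 = €700.
(Supply check: Farm1 ships 60; Farm2 ships 20; Farm3 ships 60; Farm4 ships 20.)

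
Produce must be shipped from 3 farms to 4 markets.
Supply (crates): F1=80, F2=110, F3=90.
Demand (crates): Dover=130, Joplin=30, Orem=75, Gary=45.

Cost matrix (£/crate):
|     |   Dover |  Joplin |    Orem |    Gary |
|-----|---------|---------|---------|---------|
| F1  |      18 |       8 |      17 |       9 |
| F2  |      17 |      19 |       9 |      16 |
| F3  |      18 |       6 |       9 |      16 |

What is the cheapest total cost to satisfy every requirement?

One minimum-cost allocation:
  F1->Dover: 35 crates
  F1->Gary: 45 crates
  F2->Dover: 95 crates
  F2->Orem: 15 crates
  F3->Joplin: 30 crates
  F3->Orem: 60 crates
Total cost = £3505.

3505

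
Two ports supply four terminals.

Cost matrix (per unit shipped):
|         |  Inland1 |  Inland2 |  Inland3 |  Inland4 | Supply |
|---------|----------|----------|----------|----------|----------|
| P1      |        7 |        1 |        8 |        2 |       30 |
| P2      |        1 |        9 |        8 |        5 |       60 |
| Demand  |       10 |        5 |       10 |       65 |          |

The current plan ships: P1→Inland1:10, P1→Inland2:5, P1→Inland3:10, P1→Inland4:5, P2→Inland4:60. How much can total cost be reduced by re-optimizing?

120

Current plan cost = 10·7 + 5·1 + 10·8 + 5·2 + 60·5 = 465.
Optimal plan:
  P1->Inland2: 5 × 1 = 5
  P1->Inland4: 25 × 2 = 50
  P2->Inland1: 10 × 1 = 10
  P2->Inland3: 10 × 8 = 80
  P2->Inland4: 40 × 5 = 200
Optimal cost = 345.
Saving = 465 − 345 = 120.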